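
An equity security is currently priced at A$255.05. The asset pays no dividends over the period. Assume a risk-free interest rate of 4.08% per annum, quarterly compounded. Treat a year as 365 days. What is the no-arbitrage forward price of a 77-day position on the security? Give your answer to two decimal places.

F = S · (1+r/4)^(4T)
= 255.05 × 1.008600
F = A$257.24

A$257.24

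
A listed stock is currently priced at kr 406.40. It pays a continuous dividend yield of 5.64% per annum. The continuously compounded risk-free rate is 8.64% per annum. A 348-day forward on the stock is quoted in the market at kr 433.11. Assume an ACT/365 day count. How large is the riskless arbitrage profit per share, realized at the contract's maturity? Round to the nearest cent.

kr 14.92 per share

Fair forward: F* = S·e^(carry·T), with carry = (r − q) = 0.0864 − 0.0564 = 0.0300
F* = 406.40 · e^(0.0300 × 348/365) = 406.40 · e^0.028603 = 406.40 × 1.029016 = kr 418.1921
Market kr 433.11 > fair kr 418.1921: forward overpriced → cash-and-carry (buy spot, short the forward).
At maturity, profit = |F_mkt − F*| = |433.11 − 418.1921| = kr 14.92 per share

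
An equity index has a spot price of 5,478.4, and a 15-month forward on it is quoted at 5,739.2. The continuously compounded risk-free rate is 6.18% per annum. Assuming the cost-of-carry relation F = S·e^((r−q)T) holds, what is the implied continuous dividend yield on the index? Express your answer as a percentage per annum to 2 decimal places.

From F = S·e^((r−q)T): (r − q) = ln(F/S)/T
ln(5739.2/5478.4) = ln(1.047605) = 0.046507
(r − q) = 0.046507 / (15/12) = 0.037206
q = r − ln(F/S)/T = 0.0618 − 0.037206 = 0.024594
q = 2.46%

2.46%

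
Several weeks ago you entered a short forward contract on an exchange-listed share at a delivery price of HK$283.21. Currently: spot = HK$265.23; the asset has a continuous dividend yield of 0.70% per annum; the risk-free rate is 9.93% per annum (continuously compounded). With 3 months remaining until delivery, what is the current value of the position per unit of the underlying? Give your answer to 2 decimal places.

Current fair forward for the remaining 3 months: F = S·e^((r − q)·T), (r − q) = 0.0993 − 0.0070 = 0.0923
F = 265.23 · e^(0.0923 × 3/12) = 265.23 × 1.023343 = 271.4213
Value of long forward = (F − K)·e^(−rT) = (271.4213 − 283.21) · e^(−0.0993·3/12)
= -11.7887 × 0.975481 = -11.50
Short position value = −(long value) = HK$11.50

HK$11.50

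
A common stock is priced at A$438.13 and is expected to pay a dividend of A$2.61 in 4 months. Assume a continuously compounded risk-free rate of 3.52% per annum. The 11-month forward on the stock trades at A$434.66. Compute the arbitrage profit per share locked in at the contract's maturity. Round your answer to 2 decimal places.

A$15.17 per share

PV(dividends) I = 2.61·e^(−0.0352·4/12) = 2.5796
Fair forward F* = (S − I)·e^(rT) = (438.13 − 2.5796)·e^0.032267 = 435.5504 × 1.032793 = 449.8334
Market A$434.66 < fair 449.8334: forward underpriced → reverse cash-and-carry (short the stock, invest proceeds at r, pay the dividends, go long the forward).
Profit at T = |F_mkt − F*| = |434.66 − 449.8334| = A$15.17 per share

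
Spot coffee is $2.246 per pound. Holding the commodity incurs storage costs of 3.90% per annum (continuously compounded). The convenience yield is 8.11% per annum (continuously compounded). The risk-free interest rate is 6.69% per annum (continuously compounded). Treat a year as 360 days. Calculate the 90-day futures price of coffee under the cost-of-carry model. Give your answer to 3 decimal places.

Net carry = r + u − y = 0.0669 + 0.0390 − 0.0811 = 0.0248
F = S·e^((r+u−y)T) = 2.246 · e^(0.0248 × 90/360) = 2.246 · e^0.006200
= 2.246 × 1.006219 = $2.260 per pound

$2.260 per pound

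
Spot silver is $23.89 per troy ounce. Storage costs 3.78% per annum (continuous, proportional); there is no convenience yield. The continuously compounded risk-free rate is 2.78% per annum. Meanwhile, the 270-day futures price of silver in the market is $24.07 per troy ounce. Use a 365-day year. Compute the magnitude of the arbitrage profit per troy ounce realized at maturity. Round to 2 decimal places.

$1.01 per troy ounce

Fair futures: F* = S·e^(carry·T), with carry = (r + u) = 0.0278 + 0.0378 = 0.0656
F* = 23.89 · e^(0.0656 × 270/365) = 23.89 · e^0.048526 = 23.89 × 1.049723 = $25.0779
Market $24.07 < fair $25.0779: forward underpriced → reverse cash-and-carry (short spot, go long the forward).
At maturity, profit = |F_mkt − F*| = |24.07 − 25.0779| = $1.01 per troy ounce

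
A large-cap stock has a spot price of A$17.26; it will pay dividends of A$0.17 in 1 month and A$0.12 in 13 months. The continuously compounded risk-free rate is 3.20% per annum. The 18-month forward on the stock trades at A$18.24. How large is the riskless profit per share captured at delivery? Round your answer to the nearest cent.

PV(dividends) I = 0.17·e^(−0.0320·1/12) + 0.12·e^(−0.0320·13/12) = 0.2855
Fair forward F* = (S − I)·e^(rT) = (17.26 − 0.2855)·e^0.048000 = 16.9745 × 1.049171 = 17.8092
Market A$18.24 > fair 17.8092: forward overpriced → cash-and-carry (borrow at r, buy the stock and collect the dividends, short the forward).
Profit at T = |F_mkt − F*| = |18.24 − 17.8092| = A$0.43 per share

A$0.43 per share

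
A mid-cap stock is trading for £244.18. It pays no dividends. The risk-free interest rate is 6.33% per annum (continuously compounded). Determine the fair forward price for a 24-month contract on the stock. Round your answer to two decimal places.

F = S·e^(rT) = 244.18 · e^(0.0633 × 24/12)
= 244.18 · e^0.126600 = 244.18 × 1.134963
F = £277.14

£277.14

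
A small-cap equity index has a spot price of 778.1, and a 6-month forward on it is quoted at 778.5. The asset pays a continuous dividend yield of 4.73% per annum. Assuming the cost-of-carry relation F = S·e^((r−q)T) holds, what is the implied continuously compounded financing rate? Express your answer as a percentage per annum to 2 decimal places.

From F = S·e^((r−q)T): (r − q) = ln(F/S)/T
ln(778.5/778.1) = ln(1.000514) = 0.000514
(r − q) = 0.000514 / (6/12) = 0.001028
r = ln(F/S)/T + q = 0.001028 + 0.0473 = 0.048328
r = 4.83%

4.83%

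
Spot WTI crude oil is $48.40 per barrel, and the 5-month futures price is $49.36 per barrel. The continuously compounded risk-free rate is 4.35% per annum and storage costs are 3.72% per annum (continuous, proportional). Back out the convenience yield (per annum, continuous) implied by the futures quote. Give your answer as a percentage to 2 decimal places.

3.36%

F = S·e^((r+u−y)T) ⇒ (r+u−y) = ln(F/S)/T
ln(49.36/48.40) = 0.019641; /T ⇒ 0.047138
y = r + u − ln(F/S)/T = 0.0435 + 0.0372 − 0.047138 = 0.033562
y = 3.36%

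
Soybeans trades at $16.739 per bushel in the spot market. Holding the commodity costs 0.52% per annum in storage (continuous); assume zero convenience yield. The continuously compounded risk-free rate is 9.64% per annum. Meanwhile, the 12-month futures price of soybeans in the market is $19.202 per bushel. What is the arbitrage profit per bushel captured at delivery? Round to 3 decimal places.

Fair futures: F* = S·e^(carry·T), with carry = (r + u) = 0.0964 + 0.0052 = 0.1016
F* = 16.739 · e^(0.1016 × 12/12) = 16.739 · e^0.101600 = 16.739 × 1.106941 = $18.5291
Market $19.202 > fair $18.5291: forward overpriced → cash-and-carry (buy spot, short the forward).
At maturity, profit = |F_mkt − F*| = |19.202 − 18.5291| = $0.673 per bushel

$0.673 per bushel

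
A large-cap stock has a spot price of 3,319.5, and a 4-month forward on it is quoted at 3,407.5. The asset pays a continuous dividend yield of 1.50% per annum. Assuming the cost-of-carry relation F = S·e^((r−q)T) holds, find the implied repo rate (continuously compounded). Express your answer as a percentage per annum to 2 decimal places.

From F = S·e^((r−q)T): (r − q) = ln(F/S)/T
ln(3407.5/3319.5) = ln(1.026510) = 0.026165
(r − q) = 0.026165 / (4/12) = 0.078495
r = ln(F/S)/T + q = 0.078495 + 0.0150 = 0.093495
r = 9.35%

9.35%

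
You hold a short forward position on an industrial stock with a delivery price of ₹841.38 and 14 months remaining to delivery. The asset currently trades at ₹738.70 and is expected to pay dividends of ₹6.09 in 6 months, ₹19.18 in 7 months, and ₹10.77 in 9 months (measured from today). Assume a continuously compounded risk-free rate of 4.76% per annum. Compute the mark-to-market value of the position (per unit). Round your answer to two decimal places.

₹92.22

PV(remaining dividends) I = 6.09·e^(−0.0476·6/12) + 19.18·e^(−0.0476·7/12) + 10.77·e^(−0.0476·9/12) = 34.9938
Current forward F = (S − I)·e^(rT) = (738.70 − 34.9938)·e^(0.0476·14/12) = 703.7062 × 1.057104 = 743.8906
Value (long) = (F − K)·e^(−rT) = (743.8906 − 841.38) × 0.945980 = -92.2230
Short position value = −(long value) = ₹92.22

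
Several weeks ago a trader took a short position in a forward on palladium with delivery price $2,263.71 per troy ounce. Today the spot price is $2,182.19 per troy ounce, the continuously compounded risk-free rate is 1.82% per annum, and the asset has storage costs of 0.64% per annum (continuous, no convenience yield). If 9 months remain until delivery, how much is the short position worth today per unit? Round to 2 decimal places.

Current fair forward for the remaining 9 months: F = S·e^((r + u)·T), (r + u) = 0.0182 + 0.0064 = 0.0246
F = 2182.19 · e^(0.0246 × 9/12) = 2182.19 × 1.01862125 = 2222.8251
Value of long forward = (F − K)·e^(−rT) = (2222.8251 − 2263.71) · e^(−0.0182·9/12)
= -40.8849 × 0.98644274 = -40.33
Short position value = −(long value) = $40.33

$40.33 per troy ounce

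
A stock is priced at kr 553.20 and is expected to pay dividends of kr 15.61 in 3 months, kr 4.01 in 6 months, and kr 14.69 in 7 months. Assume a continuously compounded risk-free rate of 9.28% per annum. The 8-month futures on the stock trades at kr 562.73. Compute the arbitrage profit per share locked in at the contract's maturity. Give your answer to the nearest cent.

PV(dividends) I = 15.61·e^(−0.0928·3/12) + 4.01·e^(−0.0928·6/12) + 14.69·e^(−0.0928·7/12) = 32.9961
Fair futures F* = (S − I)·e^(rT) = (553.20 − 32.9961)·e^0.061867 = 520.2039 × 1.063821 = 553.4038
Market kr 562.73 > fair 553.4038: forward overpriced → cash-and-carry (borrow at r, buy the stock and collect the dividends, short the forward).
Profit at T = |F_mkt − F*| = |562.73 − 553.4038| = kr 9.33 per share

kr 9.33 per share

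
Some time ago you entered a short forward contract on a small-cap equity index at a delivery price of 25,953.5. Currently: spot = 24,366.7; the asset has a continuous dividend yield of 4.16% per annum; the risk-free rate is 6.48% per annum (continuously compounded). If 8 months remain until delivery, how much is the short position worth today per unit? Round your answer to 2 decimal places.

Current fair forward for the remaining 8 months: F = S·e^((r − q)·T), (r − q) = 0.0648 − 0.0416 = 0.0232
F = 24366.7 · e^(0.0232 × 8/12) = 24366.7 × 1.01558689 = 24746.5011
Value of long forward = (F − K)·e^(−rT) = (24746.5011 − 25953.5) · e^(−0.0648·8/12)
= -1206.9989 × 0.95771983 = -1155.97
Short position value = −(long value) = 1155.97

1155.97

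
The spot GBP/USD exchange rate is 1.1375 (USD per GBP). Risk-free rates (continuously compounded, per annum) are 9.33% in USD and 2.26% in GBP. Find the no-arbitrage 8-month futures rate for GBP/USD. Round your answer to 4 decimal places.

1.1924

F = S·e^((r_USD − r_GBP)T) = 1.1375 · e^((0.0933 − 0.0226) × 8/12)
= 1.1375 · e^0.047133 = 1.1375 × 1.048261
F = 1.1924 USD per GBP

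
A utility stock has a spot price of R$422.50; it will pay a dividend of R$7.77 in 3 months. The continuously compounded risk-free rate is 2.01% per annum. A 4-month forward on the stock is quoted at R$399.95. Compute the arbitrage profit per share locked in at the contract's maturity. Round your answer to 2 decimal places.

R$17.61 per share

PV(dividends) I = 7.77·e^(−0.0201·3/12) = 7.7311
Fair forward F* = (S − I)·e^(rT) = (422.50 − 7.7311)·e^0.006700 = 414.7689 × 1.006722 = 417.5570
Market R$399.95 < fair 417.5570: forward underpriced → reverse cash-and-carry (short the stock, invest proceeds at r, pay the dividends, go long the forward).
Profit at T = |F_mkt − F*| = |399.95 − 417.5570| = R$17.61 per share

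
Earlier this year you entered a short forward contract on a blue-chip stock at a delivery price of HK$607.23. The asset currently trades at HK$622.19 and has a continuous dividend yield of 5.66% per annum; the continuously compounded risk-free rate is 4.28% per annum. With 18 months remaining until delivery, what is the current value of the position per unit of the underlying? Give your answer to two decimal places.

-HK$2.08

Current fair forward for the remaining 18 months: F = S·e^((r − q)·T), (r − q) = 0.0428 − 0.0566 = -0.0138
F = 622.19 · e^(-0.0138 × 18/12) = 622.19 × 0.979513 = 609.4432
Value of long forward = (F − K)·e^(−rT) = (609.4432 − 607.23) · e^(−0.0428·18/12)
= 2.2132 × 0.937817 = 2.08
Short position value = −(long value) = -HK$2.08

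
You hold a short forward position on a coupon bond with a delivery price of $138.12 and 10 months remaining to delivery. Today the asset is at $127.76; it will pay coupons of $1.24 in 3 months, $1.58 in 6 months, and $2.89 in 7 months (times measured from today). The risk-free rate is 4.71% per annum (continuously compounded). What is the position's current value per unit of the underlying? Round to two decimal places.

PV(remaining coupons) I = 1.24·e^(−0.0471·3/12) + 1.58·e^(−0.0471·6/12) + 2.89·e^(−0.0471·7/12) = 5.5804
Current forward F = (S − I)·e^(rT) = (127.76 − 5.5804)·e^(0.0471·10/12) = 122.1796 × 1.040030 = 127.0704
Value (long) = (F − K)·e^(−rT) = (127.0704 − 138.12) × 0.961510 = -10.6243
Short position value = −(long value) = $10.62

$10.62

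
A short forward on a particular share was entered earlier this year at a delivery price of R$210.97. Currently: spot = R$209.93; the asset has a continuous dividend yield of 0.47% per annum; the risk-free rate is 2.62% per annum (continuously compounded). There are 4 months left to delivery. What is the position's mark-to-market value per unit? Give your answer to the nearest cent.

-R$0.47

Current fair forward for the remaining 4 months: F = S·e^((r − q)·T), (r − q) = 0.0262 − 0.0047 = 0.0215
F = 209.93 · e^(0.0215 × 4/12) = 209.93 × 1.007192 = 211.4398
Value of long forward = (F − K)·e^(−rT) = (211.4398 − 210.97) · e^(−0.0262·4/12)
= 0.4698 × 0.991305 = 0.47
Short position value = −(long value) = -R$0.47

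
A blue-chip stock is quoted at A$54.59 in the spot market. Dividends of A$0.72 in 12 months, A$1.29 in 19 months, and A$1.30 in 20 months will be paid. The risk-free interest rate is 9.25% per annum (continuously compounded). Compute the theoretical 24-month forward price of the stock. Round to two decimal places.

A$62.21

PV(dividends) I = 0.72·e^(−0.0925·12/12) + 1.29·e^(−0.0925·19/12) + 1.30·e^(−0.0925·20/12)
I = 0.6564 + 1.1143 + 1.1143 = 2.8850
F = (S − I)·e^(rT) = (54.59 − 2.8850) · e^(0.0925·24/12)
= 51.7050 · e^0.185000 = 51.7050 × 1.203218 = A$62.21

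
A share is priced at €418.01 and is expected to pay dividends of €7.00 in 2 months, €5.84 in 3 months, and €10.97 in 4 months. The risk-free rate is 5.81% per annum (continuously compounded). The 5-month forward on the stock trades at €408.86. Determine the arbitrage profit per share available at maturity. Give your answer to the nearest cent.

PV(dividends) I = 7.00·e^(−0.0581·2/12) + 5.84·e^(−0.0581·3/12) + 10.97·e^(−0.0581·4/12) = 23.4479
Fair forward F* = (S − I)·e^(rT) = (418.01 − 23.4479)·e^0.024208 = 394.5621 × 1.024503 = 404.2301
Market €408.86 > fair 404.2301: forward overpriced → cash-and-carry (borrow at r, buy the stock and collect the dividends, short the forward).
Profit at T = |F_mkt − F*| = |408.86 − 404.2301| = €4.63 per share

€4.63 per share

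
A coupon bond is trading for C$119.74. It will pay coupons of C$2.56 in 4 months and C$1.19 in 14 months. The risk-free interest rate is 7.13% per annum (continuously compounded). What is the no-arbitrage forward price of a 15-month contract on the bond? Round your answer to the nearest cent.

PV(coupons) I = 2.56·e^(−0.0713·4/12) + 1.19·e^(−0.0713·14/12)
I = 2.4999 + 1.0950 = 3.5949
F = (S − I)·e^(rT) = (119.74 − 3.5949) · e^(0.0713·15/12)
= 116.1451 · e^0.089125 = 116.1451 × 1.093217 = C$126.97

C$126.97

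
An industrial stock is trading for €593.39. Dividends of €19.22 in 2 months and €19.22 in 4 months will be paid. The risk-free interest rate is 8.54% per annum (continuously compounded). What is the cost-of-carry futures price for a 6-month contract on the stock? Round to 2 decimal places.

€580.01

PV(dividends) I = 19.22·e^(−0.0854·2/12) + 19.22·e^(−0.0854·4/12)
I = 18.9484 + 18.6806 = 37.6290
F = (S − I)·e^(rT) = (593.39 − 37.6290) · e^(0.0854·6/12)
= 555.7610 · e^0.042700 = 555.7610 × 1.043625 = €580.01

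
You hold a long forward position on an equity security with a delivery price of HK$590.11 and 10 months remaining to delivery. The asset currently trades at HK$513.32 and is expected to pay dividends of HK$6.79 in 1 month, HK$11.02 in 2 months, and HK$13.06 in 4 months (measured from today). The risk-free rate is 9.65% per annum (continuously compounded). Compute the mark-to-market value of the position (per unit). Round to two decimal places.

-HK$61.42

PV(remaining dividends) I = 6.79·e^(−0.0965·1/12) + 11.02·e^(−0.0965·2/12) + 13.06·e^(−0.0965·4/12) = 30.2264
Current forward F = (S − I)·e^(rT) = (513.32 − 30.2264)·e^(0.0965·10/12) = 483.0936 × 1.083739 = 523.5474
Value (long) = (F − K)·e^(−rT) = (523.5474 − 590.11) × 0.922732 = -61.4194
Value = -HK$61.42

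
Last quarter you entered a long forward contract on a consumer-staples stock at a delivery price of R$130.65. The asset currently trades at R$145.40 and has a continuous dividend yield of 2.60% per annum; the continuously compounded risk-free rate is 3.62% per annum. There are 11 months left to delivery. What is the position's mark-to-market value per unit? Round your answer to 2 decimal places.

R$15.59

Current fair forward for the remaining 11 months: F = S·e^((r − q)·T), (r − q) = 0.0362 − 0.0260 = 0.0102
F = 145.40 · e^(0.0102 × 11/12) = 145.40 × 1.009394 = 146.7659
Value of long forward = (F − K)·e^(−rT) = (146.7659 − 130.65) · e^(−0.0362·11/12)
= 16.1159 × 0.967361 = 15.59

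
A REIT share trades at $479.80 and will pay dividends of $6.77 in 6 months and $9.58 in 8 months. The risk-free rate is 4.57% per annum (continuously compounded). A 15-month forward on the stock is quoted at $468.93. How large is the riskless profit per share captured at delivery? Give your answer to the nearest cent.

$22.23 per share

PV(dividends) I = 6.77·e^(−0.0457·6/12) + 9.58·e^(−0.0457·8/12) = 15.9096
Fair forward F* = (S − I)·e^(rT) = (479.80 − 15.9096)·e^0.057125 = 463.8904 × 1.058788 = 491.1616
Market $468.93 < fair 491.1616: forward underpriced → reverse cash-and-carry (short the stock, invest proceeds at r, pay the dividends, go long the forward).
Profit at T = |F_mkt − F*| = |468.93 − 491.1616| = $22.23 per share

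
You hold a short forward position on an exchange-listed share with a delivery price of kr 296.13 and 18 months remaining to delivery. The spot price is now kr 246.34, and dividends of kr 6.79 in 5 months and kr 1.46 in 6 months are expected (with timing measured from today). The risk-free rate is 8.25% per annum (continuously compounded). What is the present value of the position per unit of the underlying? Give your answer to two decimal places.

kr 23.28

PV(remaining dividends) I = 6.79·e^(−0.0825·5/12) + 1.46·e^(−0.0825·6/12) = 7.9616
Current forward F = (S − I)·e^(rT) = (246.34 − 7.9616)·e^(0.0825·18/12) = 238.3784 × 1.131733 = 269.7807
Value (long) = (F − K)·e^(−rT) = (269.7807 − 296.13) × 0.883601 = -23.2823
Short position value = −(long value) = kr 23.28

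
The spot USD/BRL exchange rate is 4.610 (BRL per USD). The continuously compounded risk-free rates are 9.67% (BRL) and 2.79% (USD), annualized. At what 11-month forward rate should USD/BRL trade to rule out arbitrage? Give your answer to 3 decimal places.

4.910

F = S·e^((r_BRL − r_USD)T) = 4.610 · e^((0.0967 − 0.0279) × 11/12)
= 4.610 · e^0.063067 = 4.610 × 1.065098
F = 4.910 BRL per USD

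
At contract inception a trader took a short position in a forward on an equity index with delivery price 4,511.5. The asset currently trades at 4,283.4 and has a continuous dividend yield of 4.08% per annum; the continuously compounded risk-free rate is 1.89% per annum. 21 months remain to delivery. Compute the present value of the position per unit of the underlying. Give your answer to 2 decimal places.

376.49

Current fair forward for the remaining 21 months: F = S·e^((r − q)·T), (r − q) = 0.0189 − 0.0408 = -0.0219
F = 4283.4 · e^(-0.0219 × 21/12) = 4283.4 × 0.96240011 = 4122.3446
Value of long forward = (F − K)·e^(−rT) = (4122.3446 − 4511.5) · e^(−0.0189·21/12)
= -389.1554 × 0.96746600 = -376.49
Short position value = −(long value) = 376.49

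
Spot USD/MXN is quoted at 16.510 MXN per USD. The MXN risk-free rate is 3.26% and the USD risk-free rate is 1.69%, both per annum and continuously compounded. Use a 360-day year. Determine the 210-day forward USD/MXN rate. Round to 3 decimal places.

F = S·e^((r_MXN − r_USD)T) = 16.510 · e^((0.0326 − 0.0169) × 210/360)
= 16.510 · e^0.009158 = 16.510 × 1.009200
F = 16.662 MXN per USD

16.662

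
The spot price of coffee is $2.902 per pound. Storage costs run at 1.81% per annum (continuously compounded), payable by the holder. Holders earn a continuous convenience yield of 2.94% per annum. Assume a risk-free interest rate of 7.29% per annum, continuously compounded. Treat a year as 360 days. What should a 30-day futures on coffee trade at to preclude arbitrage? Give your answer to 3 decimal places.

$2.917 per pound

Net carry = r + u − y = 0.0729 + 0.0181 − 0.0294 = 0.0616
F = S·e^((r+u−y)T) = 2.902 · e^(0.0616 × 30/360) = 2.902 · e^0.005133
= 2.902 × 1.005146 = $2.917 per pound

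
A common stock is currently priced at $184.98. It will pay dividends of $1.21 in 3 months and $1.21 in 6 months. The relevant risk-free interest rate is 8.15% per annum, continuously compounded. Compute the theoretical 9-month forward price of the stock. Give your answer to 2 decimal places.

$194.14

PV(dividends) I = 1.21·e^(−0.0815·3/12) + 1.21·e^(−0.0815·6/12)
I = 1.1856 + 1.1617 = 2.3473
F = (S − I)·e^(rT) = (184.98 − 2.3473) · e^(0.0815·9/12)
= 182.6327 · e^0.061125 = 182.6327 × 1.063032 = $194.14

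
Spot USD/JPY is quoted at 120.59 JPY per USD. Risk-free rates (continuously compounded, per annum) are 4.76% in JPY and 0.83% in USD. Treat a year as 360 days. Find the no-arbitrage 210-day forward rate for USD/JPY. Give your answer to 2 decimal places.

123.39

F = S·e^((r_JPY − r_USD)T) = 120.59 · e^((0.0476 − 0.0083) × 210/360)
= 120.59 · e^0.022925 = 120.59 × 1.023190
F = 123.39 JPY per USD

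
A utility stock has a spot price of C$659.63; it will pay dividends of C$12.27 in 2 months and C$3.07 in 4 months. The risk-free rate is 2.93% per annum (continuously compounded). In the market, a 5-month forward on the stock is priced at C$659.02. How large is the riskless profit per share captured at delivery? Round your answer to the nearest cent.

PV(dividends) I = 12.27·e^(−0.0293·2/12) + 3.07·e^(−0.0293·4/12) = 15.2504
Fair forward F* = (S − I)·e^(rT) = (659.63 − 15.2504)·e^0.012208 = 644.3796 × 1.012283 = 652.2945
Market C$659.02 > fair 652.2945: forward overpriced → cash-and-carry (borrow at r, buy the stock and collect the dividends, short the forward).
Profit at T = |F_mkt − F*| = |659.02 − 652.2945| = C$6.73 per share

C$6.73 per share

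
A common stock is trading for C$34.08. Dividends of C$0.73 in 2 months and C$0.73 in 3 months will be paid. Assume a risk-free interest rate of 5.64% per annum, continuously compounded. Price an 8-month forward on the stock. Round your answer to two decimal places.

PV(dividends) I = 0.73·e^(−0.0564·2/12) + 0.73·e^(−0.0564·3/12)
I = 0.7232 + 0.7198 = 1.4430
F = (S − I)·e^(rT) = (34.08 − 1.4430) · e^(0.0564·8/12)
= 32.6370 · e^0.037600 = 32.6370 × 1.038316 = C$33.89

C$33.89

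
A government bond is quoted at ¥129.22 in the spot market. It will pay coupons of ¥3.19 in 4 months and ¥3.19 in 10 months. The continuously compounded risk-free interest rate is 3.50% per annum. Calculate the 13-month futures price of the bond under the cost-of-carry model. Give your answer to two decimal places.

PV(coupons) I = 3.19·e^(−0.0350·4/12) + 3.19·e^(−0.0350·10/12)
I = 3.1530 + 3.0983 = 6.2513
F = (S − I)·e^(rT) = (129.22 − 6.2513) · e^(0.0350·13/12)
= 122.9687 · e^0.037917 = 122.9687 × 1.038645 = ¥127.72

¥127.72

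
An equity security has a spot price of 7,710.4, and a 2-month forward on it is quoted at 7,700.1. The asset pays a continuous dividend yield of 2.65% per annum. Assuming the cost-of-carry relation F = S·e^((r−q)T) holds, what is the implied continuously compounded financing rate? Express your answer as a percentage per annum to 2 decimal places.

From F = S·e^((r−q)T): (r − q) = ln(F/S)/T
ln(7700.1/7710.4) = ln(0.998664) = -0.001337
(r − q) = -0.001337 / (2/12) = -0.008022
r = ln(F/S)/T + q = -0.008022 + 0.0265 = 0.018478
r = 1.85%

1.85%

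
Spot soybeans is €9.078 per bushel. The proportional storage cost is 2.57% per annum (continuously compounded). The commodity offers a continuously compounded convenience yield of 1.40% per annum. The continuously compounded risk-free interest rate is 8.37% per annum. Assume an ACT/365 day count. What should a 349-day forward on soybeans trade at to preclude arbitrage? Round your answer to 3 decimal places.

€9.945 per bushel

Net carry = r + u − y = 0.0837 + 0.0257 − 0.0140 = 0.0954
F = S·e^((r+u−y)T) = 9.078 · e^(0.0954 × 349/365) = 9.078 · e^0.091218
= 9.078 × 1.095508 = €9.945 per bushel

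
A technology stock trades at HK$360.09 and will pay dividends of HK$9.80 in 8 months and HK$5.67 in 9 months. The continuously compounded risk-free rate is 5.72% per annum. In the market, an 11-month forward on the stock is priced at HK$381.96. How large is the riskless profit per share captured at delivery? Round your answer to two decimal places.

PV(dividends) I = 9.80·e^(−0.0572·8/12) + 5.67·e^(−0.0572·9/12) = 14.8652
Fair forward F* = (S − I)·e^(rT) = (360.09 − 14.8652)·e^0.052433 = 345.2248 × 1.053832 = 363.8089
Market HK$381.96 > fair 363.8089: forward overpriced → cash-and-carry (borrow at r, buy the stock and collect the dividends, short the forward).
Profit at T = |F_mkt − F*| = |381.96 − 363.8089| = HK$18.15 per share

HK$18.15 per share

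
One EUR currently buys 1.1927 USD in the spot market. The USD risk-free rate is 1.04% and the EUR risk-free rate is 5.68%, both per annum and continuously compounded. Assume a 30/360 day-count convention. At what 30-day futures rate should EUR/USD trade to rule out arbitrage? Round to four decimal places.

1.1881

F = S·e^((r_USD − r_EUR)T) = 1.1927 · e^((0.0104 − 0.0568) × 30/360)
= 1.1927 · e^-0.003867 = 1.1927 × 0.996140
F = 1.1881 USD per EUR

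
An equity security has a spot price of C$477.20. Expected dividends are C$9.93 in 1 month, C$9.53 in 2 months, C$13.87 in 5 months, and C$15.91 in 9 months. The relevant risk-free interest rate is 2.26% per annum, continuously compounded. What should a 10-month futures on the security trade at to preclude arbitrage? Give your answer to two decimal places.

PV(dividends) I = 9.93·e^(−0.0226·1/12) + 9.53·e^(−0.0226·2/12) + 13.87·e^(−0.0226·5/12) + 15.91·e^(−0.0226·9/12)
I = 9.9113 + 9.4942 + 13.7400 + 15.6426 = 48.7881
F = (S − I)·e^(rT) = (477.20 − 48.7881) · e^(0.0226·10/12)
= 428.4119 · e^0.018833 = 428.4119 × 1.019011 = C$436.56

C$436.56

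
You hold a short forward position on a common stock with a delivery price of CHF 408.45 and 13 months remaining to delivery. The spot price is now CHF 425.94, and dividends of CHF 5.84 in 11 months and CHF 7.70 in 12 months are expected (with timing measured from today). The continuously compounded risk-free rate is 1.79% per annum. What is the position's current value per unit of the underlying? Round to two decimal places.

PV(remaining dividends) I = 5.84·e^(−0.0179·11/12) + 7.70·e^(−0.0179·12/12) = 13.3084
Current forward F = (S − I)·e^(rT) = (425.94 − 13.3084)·e^(0.0179·13/12) = 412.6316 × 1.019581 = 420.7113
Value (long) = (F − K)·e^(−rT) = (420.7113 − 408.45) × 0.980795 = 12.0258
Short position value = −(long value) = -CHF 12.03

-CHF 12.03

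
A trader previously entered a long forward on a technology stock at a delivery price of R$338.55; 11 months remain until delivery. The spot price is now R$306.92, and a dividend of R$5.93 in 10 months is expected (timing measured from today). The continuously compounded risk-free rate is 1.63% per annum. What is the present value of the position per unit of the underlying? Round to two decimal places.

-R$32.46

PV(remaining dividends) I = 5.93·e^(−0.0163·10/12) = 5.8500
Current forward F = (S − I)·e^(rT) = (306.92 − 5.8500)·e^(0.0163·11/12) = 301.0700 × 1.015054 = 305.6023
Value (long) = (F − K)·e^(−rT) = (305.6023 − 338.55) × 0.985169 = -32.4591
Value = -R$32.46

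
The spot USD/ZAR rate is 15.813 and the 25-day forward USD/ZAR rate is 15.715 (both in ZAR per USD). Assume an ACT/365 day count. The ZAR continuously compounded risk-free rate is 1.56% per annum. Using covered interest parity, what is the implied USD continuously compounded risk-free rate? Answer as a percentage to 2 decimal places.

F = S·e^((r_ZAR − r_USD)T) ⇒ r_USD = r_ZAR − ln(F/S)/T
ln(15.715/15.813) = -0.006217; /(25/365) = -0.090768
r_USD = 0.0156 + 0.090768 = 0.106368
r_USD = 10.64%

10.64%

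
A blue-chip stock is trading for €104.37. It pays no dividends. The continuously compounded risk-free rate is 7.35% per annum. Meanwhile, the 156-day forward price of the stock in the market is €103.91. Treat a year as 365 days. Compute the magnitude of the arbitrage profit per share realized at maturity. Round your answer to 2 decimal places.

€3.79 per share

Fair forward: F* = S·e^(carry·T), with carry = r = 0.0735
F* = 104.37 · e^(0.0735 × 156/365) = 104.37 · e^0.031414 = 104.37 × 1.031913 = €107.7008
Market €103.91 < fair €107.7008: forward underpriced → reverse cash-and-carry (short spot, go long the forward).
At maturity, profit = |F_mkt − F*| = |103.91 − 107.7008| = €3.79 per share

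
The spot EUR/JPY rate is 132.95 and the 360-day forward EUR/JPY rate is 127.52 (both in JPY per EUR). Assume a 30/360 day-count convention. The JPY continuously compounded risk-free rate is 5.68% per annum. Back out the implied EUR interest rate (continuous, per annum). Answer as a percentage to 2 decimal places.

9.85%

F = S·e^((r_JPY − r_EUR)T) ⇒ r_EUR = r_JPY − ln(F/S)/T
ln(127.52/132.95) = -0.041700; /(360/360) = -0.041700
r_EUR = 0.0568 + 0.041700 = 0.098500
r_EUR = 9.85%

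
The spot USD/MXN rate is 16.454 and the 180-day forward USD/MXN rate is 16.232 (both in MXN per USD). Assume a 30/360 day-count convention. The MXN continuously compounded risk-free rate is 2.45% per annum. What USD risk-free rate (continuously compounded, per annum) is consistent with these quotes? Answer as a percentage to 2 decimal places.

F = S·e^((r_MXN − r_USD)T) ⇒ r_USD = r_MXN − ln(F/S)/T
ln(16.232/16.454) = -0.013584; /(180/360) = -0.027168
r_USD = 0.0245 + 0.027168 = 0.051668
r_USD = 5.17%

5.17%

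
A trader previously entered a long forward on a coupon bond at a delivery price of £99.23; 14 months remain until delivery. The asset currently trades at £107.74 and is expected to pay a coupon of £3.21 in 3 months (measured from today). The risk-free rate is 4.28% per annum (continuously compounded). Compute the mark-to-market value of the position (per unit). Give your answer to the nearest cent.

£10.17

PV(remaining coupons) I = 3.21·e^(−0.0428·3/12) = 3.1758
Current forward F = (S − I)·e^(rT) = (107.74 − 3.1758)·e^(0.0428·14/12) = 104.5642 × 1.051201 = 109.9180
Value (long) = (F − K)·e^(−rT) = (109.9180 − 99.23) × 0.951293 = 10.1674
Value = £10.17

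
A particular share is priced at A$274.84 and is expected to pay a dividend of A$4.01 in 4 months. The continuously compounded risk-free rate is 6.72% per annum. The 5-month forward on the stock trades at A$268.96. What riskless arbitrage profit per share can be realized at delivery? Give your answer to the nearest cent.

PV(dividends) I = 4.01·e^(−0.0672·4/12) = 3.9212
Fair forward F* = (S − I)·e^(rT) = (274.84 − 3.9212)·e^0.028000 = 270.9188 × 1.028396 = 278.6118
Market A$268.96 < fair 278.6118: forward underpriced → reverse cash-and-carry (short the stock, invest proceeds at r, pay the dividends, go long the forward).
Profit at T = |F_mkt − F*| = |268.96 − 278.6118| = A$9.65 per share

A$9.65 per share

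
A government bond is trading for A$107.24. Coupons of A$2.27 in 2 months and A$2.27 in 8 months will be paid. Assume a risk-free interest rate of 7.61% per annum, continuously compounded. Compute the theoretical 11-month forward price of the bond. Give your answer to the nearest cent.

PV(coupons) I = 2.27·e^(−0.0761·2/12) + 2.27·e^(−0.0761·8/12)
I = 2.2414 + 2.1577 = 4.3991
F = (S − I)·e^(rT) = (107.24 − 4.3991) · e^(0.0761·11/12)
= 102.8409 · e^0.069758 = 102.8409 × 1.072249 = A$110.27

A$110.27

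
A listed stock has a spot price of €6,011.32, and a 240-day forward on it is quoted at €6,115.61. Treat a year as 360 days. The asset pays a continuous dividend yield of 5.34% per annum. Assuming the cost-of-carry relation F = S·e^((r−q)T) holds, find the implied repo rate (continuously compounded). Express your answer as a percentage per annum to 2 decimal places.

7.92%

From F = S·e^((r−q)T): (r − q) = ln(F/S)/T
ln(6115.61/6011.32) = ln(1.017349) = 0.017200
(r − q) = 0.017200 / (240/360) = 0.025800
r = ln(F/S)/T + q = 0.025800 + 0.0534 = 0.079200
r = 7.92%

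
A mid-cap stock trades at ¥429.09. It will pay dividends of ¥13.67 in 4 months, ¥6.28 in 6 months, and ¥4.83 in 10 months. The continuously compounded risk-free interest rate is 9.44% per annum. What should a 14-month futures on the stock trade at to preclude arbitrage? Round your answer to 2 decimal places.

PV(dividends) I = 13.67·e^(−0.0944·4/12) + 6.28·e^(−0.0944·6/12) + 4.83·e^(−0.0944·10/12)
I = 13.2465 + 5.9905 + 4.4646 = 23.7016
F = (S − I)·e^(rT) = (429.09 − 23.7016) · e^(0.0944·14/12)
= 405.3884 · e^0.110133 = 405.3884 × 1.116427 = ¥452.59

¥452.59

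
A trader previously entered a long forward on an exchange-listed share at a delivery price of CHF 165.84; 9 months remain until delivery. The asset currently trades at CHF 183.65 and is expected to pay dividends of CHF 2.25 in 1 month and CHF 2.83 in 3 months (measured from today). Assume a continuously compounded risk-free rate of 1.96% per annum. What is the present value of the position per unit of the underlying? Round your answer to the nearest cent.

PV(remaining dividends) I = 2.25·e^(−0.0196·1/12) + 2.83·e^(−0.0196·3/12) = 5.0625
Current forward F = (S − I)·e^(rT) = (183.65 − 5.0625)·e^(0.0196·9/12) = 178.5875 × 1.014809 = 181.2322
Value (long) = (F − K)·e^(−rT) = (181.2322 − 165.84) × 0.985408 = 15.1676
Value = CHF 15.17

CHF 15.17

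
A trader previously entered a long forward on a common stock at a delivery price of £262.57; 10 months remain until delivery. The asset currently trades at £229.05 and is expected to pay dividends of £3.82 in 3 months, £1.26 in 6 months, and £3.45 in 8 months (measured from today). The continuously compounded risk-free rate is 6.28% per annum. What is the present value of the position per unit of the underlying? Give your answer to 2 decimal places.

-£28.42

PV(remaining dividends) I = 3.82·e^(−0.0628·3/12) + 1.26·e^(−0.0628·6/12) + 3.45·e^(−0.0628·8/12) = 8.2901
Current forward F = (S − I)·e^(rT) = (229.05 − 8.2901)·e^(0.0628·10/12) = 220.7599 × 1.053727 = 232.6207
Value (long) = (F − K)·e^(−rT) = (232.6207 − 262.57) × 0.949012 = -28.4222
Value = -£28.42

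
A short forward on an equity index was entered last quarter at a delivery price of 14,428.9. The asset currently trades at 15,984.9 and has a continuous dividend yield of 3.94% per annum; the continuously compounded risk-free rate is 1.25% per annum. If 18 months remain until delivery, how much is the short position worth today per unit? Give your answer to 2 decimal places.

-906.69

Current fair forward for the remaining 18 months: F = S·e^((r − q)·T), (r − q) = 0.0125 − 0.0394 = -0.0269
F = 15984.9 · e^(-0.0269 × 18/12) = 15984.9 × 0.96045322 = 15352.7487
Value of long forward = (F − K)·e^(−rT) = (15352.7487 − 14428.9) · e^(−0.0125·18/12)
= 923.8487 × 0.98142469 = 906.69
Short position value = −(long value) = -906.69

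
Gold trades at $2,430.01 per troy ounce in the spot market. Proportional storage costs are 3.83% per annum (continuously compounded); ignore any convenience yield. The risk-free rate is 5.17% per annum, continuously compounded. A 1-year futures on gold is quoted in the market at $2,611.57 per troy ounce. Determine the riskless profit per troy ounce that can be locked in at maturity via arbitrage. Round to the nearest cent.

Fair futures: F* = S·e^(carry·T), with carry = (r + u) = 0.0517 + 0.0383 = 0.0900
F* = 2430.01 · e^(0.0900 × 1) = 2430.01 · e^0.09000000 = 2430.01 × 1.09417428 = $2658.8544
Market $2611.57 < fair $2658.8544: forward underpriced → reverse cash-and-carry (short spot, go long the forward).
At maturity, profit = |F_mkt − F*| = |2611.57 − 2658.8544| = $47.28 per troy ounce

$47.28 per troy ounce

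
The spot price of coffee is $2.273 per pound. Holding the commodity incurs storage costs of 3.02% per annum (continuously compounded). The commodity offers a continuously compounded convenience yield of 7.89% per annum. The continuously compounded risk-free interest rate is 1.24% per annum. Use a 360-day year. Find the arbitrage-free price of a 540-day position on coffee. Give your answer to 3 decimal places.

Net carry = r + u − y = 0.0124 + 0.0302 − 0.0789 = -0.0363
F = S·e^((r+u−y)T) = 2.273 · e^(-0.0363 × 540/360) = 2.273 · e^-0.054450
= 2.273 × 0.947006 = $2.153 per pound

$2.153 per pound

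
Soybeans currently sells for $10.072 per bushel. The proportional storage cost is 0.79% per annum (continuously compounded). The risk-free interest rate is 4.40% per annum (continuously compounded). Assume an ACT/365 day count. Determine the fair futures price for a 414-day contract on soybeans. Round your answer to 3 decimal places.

$10.683 per bushel

Net carry = r + u − y = 0.0440 + 0.0079 − 0.0000 = 0.0519
F = S·e^((r+u−y)T) = 10.072 · e^(0.0519 × 414/365) = 10.072 · e^0.058867
= 10.072 × 1.060634 = $10.683 per bushel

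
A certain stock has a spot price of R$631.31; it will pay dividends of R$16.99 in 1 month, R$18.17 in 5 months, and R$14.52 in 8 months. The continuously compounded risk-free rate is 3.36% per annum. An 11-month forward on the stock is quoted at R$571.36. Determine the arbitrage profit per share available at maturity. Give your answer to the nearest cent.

PV(dividends) I = 16.99·e^(−0.0336·1/12) + 18.17·e^(−0.0336·5/12) + 14.52·e^(−0.0336·8/12) = 49.0583
Fair forward F* = (S − I)·e^(rT) = (631.31 − 49.0583)·e^0.030800 = 582.2517 × 1.031279 = 600.4640
Market R$571.36 < fair 600.4640: forward underpriced → reverse cash-and-carry (short the stock, invest proceeds at r, pay the dividends, go long the forward).
Profit at T = |F_mkt − F*| = |571.36 − 600.4640| = R$29.10 per share

R$29.10 per share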